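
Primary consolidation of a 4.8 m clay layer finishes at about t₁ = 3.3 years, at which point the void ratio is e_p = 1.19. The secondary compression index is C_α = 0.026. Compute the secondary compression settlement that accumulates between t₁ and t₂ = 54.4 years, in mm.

S_s ≈ 69.4 mm

Secondary compression: S_s = C_α·H/(1+e_p)·log₁₀(t₂/t₁)
S_s = 0.026×4.8/(1+1.19)×log₁₀(54.4/3.3)
    = 0.05699 × 1.217 = 0.06936 m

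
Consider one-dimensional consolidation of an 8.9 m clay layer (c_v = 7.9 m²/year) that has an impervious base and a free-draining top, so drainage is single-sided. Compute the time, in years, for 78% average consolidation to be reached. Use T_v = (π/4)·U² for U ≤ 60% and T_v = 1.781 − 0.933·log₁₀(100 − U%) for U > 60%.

Drainage path length: H_d = H = 8.9 m (single drainage).
U > 60%: T_v = 1.781 − 0.933·log₁₀(100 − 78) = 0.52852.
t = T_v·H_d²/c_v = 0.52852×8.9²/7.9 = 5.299 years.

t ≈ 5.3 years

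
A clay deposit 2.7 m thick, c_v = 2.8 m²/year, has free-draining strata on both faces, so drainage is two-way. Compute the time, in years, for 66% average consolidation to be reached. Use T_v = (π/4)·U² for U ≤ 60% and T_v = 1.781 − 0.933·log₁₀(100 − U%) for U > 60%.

t ≈ 0.229 years

Drainage path length: H_d = H/2 = 1.35 m (double drainage).
U > 60%: T_v = 1.781 − 0.933·log₁₀(100 − 66) = 0.35213.
t = T_v·H_d²/c_v = 0.35213×1.35²/2.8 = 0.2292 years.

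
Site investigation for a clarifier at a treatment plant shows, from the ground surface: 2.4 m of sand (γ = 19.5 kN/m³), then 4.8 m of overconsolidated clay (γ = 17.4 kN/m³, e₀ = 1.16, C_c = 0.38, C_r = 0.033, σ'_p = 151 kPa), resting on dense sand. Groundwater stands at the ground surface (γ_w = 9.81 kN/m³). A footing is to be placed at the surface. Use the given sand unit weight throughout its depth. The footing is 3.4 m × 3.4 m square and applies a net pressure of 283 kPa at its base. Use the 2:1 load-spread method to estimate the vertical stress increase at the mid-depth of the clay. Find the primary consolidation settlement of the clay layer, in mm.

Mid-depth of clay below the ground surface: z = 2.4 + 4.8/2 = 4.8 m.
Total vertical stress at mid-clay: σ_v = 19.5×2.4 + 17.4×2.4 = 88.56 kPa.
Pore pressure: u = 9.81×(4.8 − 0) = 47.088 kPa.
Initial effective stress: σ'_0 = σ_v − u = 88.56 − 47.088 = 41.472 kPa.
Stress increase at mid-clay by the 2:1 spreading method:
Δσ = qBL/((B+z)(L+z)) = 283×3.4×3.4/((3.4+4.8)(3.4+4.8)) = 48.654 kPa
Final effective stress: σ'_f = 41.472 + 48.654 = 90.126 kPa.
σ'_f = 90.126 ≤ σ'_p = 151 kPa, so the clay remains overconsolidated and only the recompression index applies:
S_c = C_r·H/(1+e₀)·log₁₀(σ'_f/σ'_0) = 0.033×4.8/2.16×log₁₀(90.126/41.472)
    = 0.073333 × 0.3371 = 0.02472 m

S_c ≈ 24.7 mm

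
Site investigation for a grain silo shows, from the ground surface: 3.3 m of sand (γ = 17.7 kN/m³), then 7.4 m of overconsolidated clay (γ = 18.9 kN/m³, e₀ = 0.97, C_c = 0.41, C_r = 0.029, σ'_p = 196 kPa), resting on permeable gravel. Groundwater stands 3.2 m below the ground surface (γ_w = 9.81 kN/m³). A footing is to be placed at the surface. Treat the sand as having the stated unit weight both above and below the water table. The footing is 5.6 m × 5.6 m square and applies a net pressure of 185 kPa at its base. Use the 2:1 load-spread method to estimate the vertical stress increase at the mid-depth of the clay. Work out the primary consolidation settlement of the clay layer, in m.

Mid-depth of clay below the ground surface: z = 3.3 + 7.4/2 = 7 m.
Total vertical stress at mid-clay: σ_v = 17.7×3.3 + 18.9×3.7 = 128.34 kPa.
Pore pressure: u = 9.81×(7 − 3.2) = 37.278 kPa.
Initial effective stress: σ'_0 = σ_v − u = 128.34 − 37.278 = 91.062 kPa.
Stress increase at mid-clay by the 2:1 spreading method:
Δσ = qBL/((B+z)(L+z)) = 185×5.6×5.6/((5.6+7)(5.6+7)) = 36.543 kPa
Final effective stress: σ'_f = 91.062 + 36.543 = 127.6 kPa.
σ'_f = 127.6 ≤ σ'_p = 196 kPa, so the clay remains overconsolidated and only the recompression index applies:
S_c = C_r·H/(1+e₀)·log₁₀(σ'_f/σ'_0) = 0.029×7.4/1.97×log₁₀(127.6/91.062)
    = 0.10893 × 0.14651 = 0.01596 m

S_c ≈ 0.016 m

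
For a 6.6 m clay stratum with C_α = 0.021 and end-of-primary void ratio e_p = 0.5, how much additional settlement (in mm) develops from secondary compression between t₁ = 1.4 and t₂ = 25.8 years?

Secondary compression: S_s = C_α·H/(1+e_p)·log₁₀(t₂/t₁)
S_s = 0.021×6.6/(1+0.5)×log₁₀(25.8/1.4)
    = 0.0924 × 1.265 = 0.1169 m

S_s ≈ 117 mm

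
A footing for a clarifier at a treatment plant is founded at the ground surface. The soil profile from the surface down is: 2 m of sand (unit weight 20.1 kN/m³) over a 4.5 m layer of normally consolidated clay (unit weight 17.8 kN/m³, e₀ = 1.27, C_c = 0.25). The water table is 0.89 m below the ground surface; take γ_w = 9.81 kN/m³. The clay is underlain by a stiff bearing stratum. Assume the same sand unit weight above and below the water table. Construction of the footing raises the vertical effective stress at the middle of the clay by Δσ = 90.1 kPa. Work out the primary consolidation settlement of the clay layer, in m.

Mid-depth of clay below the ground surface: z = 2 + 4.5/2 = 4.25 m.
Total vertical stress at mid-clay: σ_v = 20.1×2 + 17.8×2.25 = 80.25 kPa.
Pore pressure: u = 9.81×(4.25 − 0.89) = 32.962 kPa.
Initial effective stress: σ'_0 = σ_v − u = 80.25 − 32.962 = 47.288 kPa.
Final effective stress: σ'_f = σ'_0 + Δσ = 47.288 + 90.1 = 137.39 kPa.
Normally consolidated clay, so the full stress increment lies on the virgin compression line:
S_c = C_c·H/(1+e₀)·log₁₀(σ'_f/σ'_0) = 0.25×4.5/(1+1.27)×log₁₀(137.39/47.288)
    = 0.49559 × 0.4632 = 0.2296 m

S_c ≈ 0.23 m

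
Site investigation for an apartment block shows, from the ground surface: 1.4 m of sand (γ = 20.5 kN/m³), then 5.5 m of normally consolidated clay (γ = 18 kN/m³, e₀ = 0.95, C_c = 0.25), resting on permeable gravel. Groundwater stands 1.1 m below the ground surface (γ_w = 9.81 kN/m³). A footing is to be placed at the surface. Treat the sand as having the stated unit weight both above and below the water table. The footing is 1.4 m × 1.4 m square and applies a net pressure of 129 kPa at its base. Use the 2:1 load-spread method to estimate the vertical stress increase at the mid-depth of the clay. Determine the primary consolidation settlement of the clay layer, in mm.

S_c ≈ 48.1 mm

Mid-depth of clay below the ground surface: z = 1.4 + 5.5/2 = 4.15 m.
Total vertical stress at mid-clay: σ_v = 20.5×1.4 + 18×2.75 = 78.2 kPa.
Pore pressure: u = 9.81×(4.15 − 1.1) = 29.921 kPa.
Initial effective stress: σ'_0 = σ_v − u = 78.2 − 29.921 = 48.279 kPa.
Stress increase at mid-clay by the 2:1 spreading method:
Δσ = qBL/((B+z)(L+z)) = 129×1.4×1.4/((1.4+4.15)(1.4+4.15)) = 8.2084 kPa
Final effective stress: σ'_f = σ'_0 + Δσ = 48.279 + 8.2084 = 56.487 kPa.
Normally consolidated clay, so the full stress increment lies on the virgin compression line:
S_c = C_c·H/(1+e₀)·log₁₀(σ'_f/σ'_0) = 0.25×5.5/(1+0.95)×log₁₀(56.487/48.279)
    = 0.70513 × 0.06819 = 0.04808 m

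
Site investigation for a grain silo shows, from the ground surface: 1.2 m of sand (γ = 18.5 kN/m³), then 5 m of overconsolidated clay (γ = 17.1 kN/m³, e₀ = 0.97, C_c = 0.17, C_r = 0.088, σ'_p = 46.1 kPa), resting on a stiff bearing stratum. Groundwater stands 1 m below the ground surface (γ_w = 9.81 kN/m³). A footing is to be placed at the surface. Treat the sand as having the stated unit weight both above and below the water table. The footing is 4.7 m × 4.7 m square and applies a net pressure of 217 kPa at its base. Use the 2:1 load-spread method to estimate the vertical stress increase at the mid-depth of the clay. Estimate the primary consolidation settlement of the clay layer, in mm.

S_c ≈ 174 mm

Mid-depth of clay below the ground surface: z = 1.2 + 5/2 = 3.7 m.
Total vertical stress at mid-clay: σ_v = 18.5×1.2 + 17.1×2.5 = 64.95 kPa.
Pore pressure: u = 9.81×(3.7 − 1) = 26.487 kPa.
Initial effective stress: σ'_0 = σ_v − u = 64.95 − 26.487 = 38.463 kPa.
Stress increase at mid-clay by the 2:1 spreading method:
Δσ = qBL/((B+z)(L+z)) = 217×4.7×4.7/((4.7+3.7)(4.7+3.7)) = 67.936 kPa
Final effective stress: σ'_f = 38.463 + 67.936 = 106.4 kPa.
σ'_f = 106.4 > σ'_p = 46.1 kPa, so the stress path crosses the preconsolidation pressure — recompression up to σ'_p, then virgin compression beyond:
S_c = H/(1+e₀)·[C_r·log₁₀(σ'_p/σ'_0) + C_c·log₁₀(σ'_f/σ'_p)]
    = 5/1.97 × [0.088×log₁₀(46.1/38.463) + 0.17×log₁₀(106.4/46.1)]
    = 2.5381 × [0.0069219 + 0.061751] = 0.1743 m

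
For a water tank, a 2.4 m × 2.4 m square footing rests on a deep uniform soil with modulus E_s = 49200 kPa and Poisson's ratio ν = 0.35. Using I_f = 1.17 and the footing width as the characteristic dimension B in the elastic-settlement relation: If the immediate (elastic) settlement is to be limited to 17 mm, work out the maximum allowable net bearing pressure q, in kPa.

q ≈ 339 kPa

S_e = q·B·(1−ν²)/E_s · I_f  ⇒  q = S_e·E_s / (B·(1−ν²)·I_f).
q = 0.017 × 49200 / (2.4 × 0.8775 × 1.17) = 339.4 kPa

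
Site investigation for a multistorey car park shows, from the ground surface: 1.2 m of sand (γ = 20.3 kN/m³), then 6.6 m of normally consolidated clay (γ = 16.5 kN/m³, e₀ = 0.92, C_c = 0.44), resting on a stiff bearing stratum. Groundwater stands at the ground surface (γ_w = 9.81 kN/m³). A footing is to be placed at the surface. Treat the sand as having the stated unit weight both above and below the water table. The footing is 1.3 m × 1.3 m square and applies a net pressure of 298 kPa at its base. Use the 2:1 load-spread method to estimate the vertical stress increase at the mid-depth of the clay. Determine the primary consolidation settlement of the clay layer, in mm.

S_c ≈ 236 mm

Mid-depth of clay below the ground surface: z = 1.2 + 6.6/2 = 4.5 m.
Total vertical stress at mid-clay: σ_v = 20.3×1.2 + 16.5×3.3 = 78.81 kPa.
Pore pressure: u = 9.81×(4.5 − 0) = 44.145 kPa.
Initial effective stress: σ'_0 = σ_v − u = 78.81 − 44.145 = 34.665 kPa.
Stress increase at mid-clay by the 2:1 spreading method:
Δσ = qBL/((B+z)(L+z)) = 298×1.3×1.3/((1.3+4.5)(1.3+4.5)) = 14.971 kPa
Final effective stress: σ'_f = σ'_0 + Δσ = 34.665 + 14.971 = 49.636 kPa.
Normally consolidated clay, so the full stress increment lies on the virgin compression line:
S_c = C_c·H/(1+e₀)·log₁₀(σ'_f/σ'_0) = 0.44×6.6/(1+0.92)×log₁₀(49.636/34.665)
    = 1.5125 × 0.15591 = 0.2358 m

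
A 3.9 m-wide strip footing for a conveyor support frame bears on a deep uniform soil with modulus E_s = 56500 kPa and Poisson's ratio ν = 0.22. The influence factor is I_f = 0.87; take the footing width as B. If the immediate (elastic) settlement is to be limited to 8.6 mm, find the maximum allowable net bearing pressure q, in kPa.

q ≈ 150 kPa

S_e = q·B·(1−ν²)/E_s · I_f  ⇒  q = S_e·E_s / (B·(1−ν²)·I_f).
q = 0.0086 × 56500 / (3.9 × 0.9516 × 0.87) = 150.5 kPa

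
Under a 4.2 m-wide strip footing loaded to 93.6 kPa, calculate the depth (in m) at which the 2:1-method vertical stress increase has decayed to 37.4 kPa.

z ≈ 6.31 m

2:1 spreading — at depth z the loaded area has grown by z in each plan dimension:
qB/(B+z) = Δσ_z ⇒ z = qB/Δσ_z − B = 93.6×4.2/37.4 − 4.2 = 6.311 m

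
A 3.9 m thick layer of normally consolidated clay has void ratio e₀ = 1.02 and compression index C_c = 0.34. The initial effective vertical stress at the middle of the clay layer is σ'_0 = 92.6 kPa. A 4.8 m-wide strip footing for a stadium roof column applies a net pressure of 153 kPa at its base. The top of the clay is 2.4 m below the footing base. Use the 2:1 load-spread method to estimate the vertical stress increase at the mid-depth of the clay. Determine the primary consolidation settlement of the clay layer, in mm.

Mid-depth of clay below the footing base: z = 2.4 + 3.9/2 = 4.35 m.
Stress increase at mid-clay by the 2:1 spreading method:
Δσ = qB/(B+z) = 153×4.8/(4.8+4.35) = 80.262 kPa
Final effective stress: σ'_f = σ'_0 + Δσ = 92.6 + 80.262 = 172.86 kPa.
Normally consolidated clay, so the full stress increment lies on the virgin compression line:
S_c = C_c·H/(1+e₀)·log₁₀(σ'_f/σ'_0) = 0.34×3.9/(1+1.02)×log₁₀(172.86/92.6)
    = 0.65644 × 0.27108 = 0.1779 m

S_c ≈ 178 mm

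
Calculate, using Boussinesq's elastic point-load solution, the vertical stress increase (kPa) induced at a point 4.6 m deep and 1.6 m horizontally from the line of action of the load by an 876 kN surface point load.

Boussinesq vertical stress below a point load on an elastic half-space:
Δσ_z = 3P/(2πz²) · [1 + (r/z)²]^(−5/2)
r/z = 1.6/4.6 = 0.34783; [1+(r/z)²]^(−5/2) = 0.75163.
Δσ_z = 3×876/(2π×4.6²) × 0.75163 = 19.767 × 0.75163 = 14.86 kPa

Δσ_z ≈ 14.9 kPa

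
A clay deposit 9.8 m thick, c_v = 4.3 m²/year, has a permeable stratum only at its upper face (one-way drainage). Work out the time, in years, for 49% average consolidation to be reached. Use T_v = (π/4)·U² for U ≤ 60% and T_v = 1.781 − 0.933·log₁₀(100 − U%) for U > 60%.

Drainage path length: H_d = H = 9.8 m (single drainage).
U ≤ 60%: T_v = (π/4)·U² = (π/4)×0.49² = 0.18857.
t = T_v·H_d²/c_v = 0.18857×9.8²/4.3 = 4.212 years.

t ≈ 4.21 years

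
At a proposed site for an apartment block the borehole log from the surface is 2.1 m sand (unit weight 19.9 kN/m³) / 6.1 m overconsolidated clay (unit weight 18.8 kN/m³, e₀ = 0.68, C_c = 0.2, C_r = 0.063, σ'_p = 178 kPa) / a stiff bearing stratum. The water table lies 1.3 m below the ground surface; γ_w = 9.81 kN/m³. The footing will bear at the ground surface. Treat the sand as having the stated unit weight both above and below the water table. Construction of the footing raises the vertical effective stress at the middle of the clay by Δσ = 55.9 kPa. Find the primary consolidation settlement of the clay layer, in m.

S_c ≈ 0.0643 m

Mid-depth of clay below the ground surface: z = 2.1 + 6.1/2 = 5.15 m.
Total vertical stress at mid-clay: σ_v = 19.9×2.1 + 18.8×3.05 = 99.13 kPa.
Pore pressure: u = 9.81×(5.15 − 1.3) = 37.769 kPa.
Initial effective stress: σ'_0 = σ_v − u = 99.13 − 37.769 = 61.361 kPa.
Final effective stress: σ'_f = 61.361 + 55.9 = 117.26 kPa.
σ'_f = 117.26 ≤ σ'_p = 178 kPa, so the clay remains overconsolidated and only the recompression index applies:
S_c = C_r·H/(1+e₀)·log₁₀(σ'_f/σ'_0) = 0.063×6.1/1.68×log₁₀(117.26/61.361)
    = 0.22875 × 0.28126 = 0.06434 m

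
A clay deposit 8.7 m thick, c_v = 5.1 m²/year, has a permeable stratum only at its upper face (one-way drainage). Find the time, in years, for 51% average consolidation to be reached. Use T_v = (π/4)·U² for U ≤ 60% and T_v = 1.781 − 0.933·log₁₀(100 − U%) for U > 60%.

Drainage path length: H_d = H = 8.7 m (single drainage).
U ≤ 60%: T_v = (π/4)·U² = (π/4)×0.51² = 0.20428.
t = T_v·H_d²/c_v = 0.20428×8.7²/5.1 = 3.032 years.

t ≈ 3.03 years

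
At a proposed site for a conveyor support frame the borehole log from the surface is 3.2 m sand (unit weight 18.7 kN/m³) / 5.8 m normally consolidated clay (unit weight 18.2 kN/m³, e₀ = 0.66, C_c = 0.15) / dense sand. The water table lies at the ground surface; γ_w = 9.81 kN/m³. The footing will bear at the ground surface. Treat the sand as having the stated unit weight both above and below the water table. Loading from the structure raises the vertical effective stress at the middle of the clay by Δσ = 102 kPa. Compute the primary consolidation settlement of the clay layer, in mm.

Mid-depth of clay below the ground surface: z = 3.2 + 5.8/2 = 6.1 m.
Total vertical stress at mid-clay: σ_v = 18.7×3.2 + 18.2×2.9 = 112.62 kPa.
Pore pressure: u = 9.81×(6.1 − 0) = 59.841 kPa.
Initial effective stress: σ'_0 = σ_v − u = 112.62 − 59.841 = 52.779 kPa.
Final effective stress: σ'_f = σ'_0 + Δσ = 52.779 + 102 = 154.78 kPa.
Normally consolidated clay, so the full stress increment lies on the virgin compression line:
S_c = C_c·H/(1+e₀)·log₁₀(σ'_f/σ'_0) = 0.15×5.8/(1+0.66)×log₁₀(154.78/52.779)
    = 0.5241 × 0.46725 = 0.2449 m

S_c ≈ 245 mm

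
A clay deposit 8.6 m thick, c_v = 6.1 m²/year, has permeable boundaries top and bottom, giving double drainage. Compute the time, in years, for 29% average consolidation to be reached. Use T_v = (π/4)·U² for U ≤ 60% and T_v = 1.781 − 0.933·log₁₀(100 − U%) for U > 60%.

Drainage path length: H_d = H/2 = 4.3 m (double drainage).
U ≤ 60%: T_v = (π/4)·U² = (π/4)×0.29² = 0.066052.
t = T_v·H_d²/c_v = 0.066052×4.3²/6.1 = 0.2002 years.

t ≈ 0.2 years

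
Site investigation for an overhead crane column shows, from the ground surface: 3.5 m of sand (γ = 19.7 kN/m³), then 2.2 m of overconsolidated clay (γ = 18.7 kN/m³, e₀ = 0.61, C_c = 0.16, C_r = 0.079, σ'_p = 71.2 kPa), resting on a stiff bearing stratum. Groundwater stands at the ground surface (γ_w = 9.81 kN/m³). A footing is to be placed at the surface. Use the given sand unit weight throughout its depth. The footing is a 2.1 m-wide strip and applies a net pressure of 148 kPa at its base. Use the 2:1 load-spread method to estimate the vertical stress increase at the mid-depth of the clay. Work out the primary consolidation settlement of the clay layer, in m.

S_c ≈ 0.0452 m

Mid-depth of clay below the ground surface: z = 3.5 + 2.2/2 = 4.6 m.
Total vertical stress at mid-clay: σ_v = 19.7×3.5 + 18.7×1.1 = 89.52 kPa.
Pore pressure: u = 9.81×(4.6 − 0) = 45.126 kPa.
Initial effective stress: σ'_0 = σ_v − u = 89.52 − 45.126 = 44.394 kPa.
Stress increase at mid-clay by the 2:1 spreading method:
Δσ = qB/(B+z) = 148×2.1/(2.1+4.6) = 46.388 kPa
Final effective stress: σ'_f = 44.394 + 46.388 = 90.782 kPa.
σ'_f = 90.782 > σ'_p = 71.2 kPa, so the stress path crosses the preconsolidation pressure — recompression up to σ'_p, then virgin compression beyond:
S_c = H/(1+e₀)·[C_r·log₁₀(σ'_p/σ'_0) + C_c·log₁₀(σ'_f/σ'_p)]
    = 2.2/1.61 × [0.079×log₁₀(71.2/44.394) + 0.16×log₁₀(90.782/71.2)]
    = 1.3665 × [0.016207 + 0.016883] = 0.04522 m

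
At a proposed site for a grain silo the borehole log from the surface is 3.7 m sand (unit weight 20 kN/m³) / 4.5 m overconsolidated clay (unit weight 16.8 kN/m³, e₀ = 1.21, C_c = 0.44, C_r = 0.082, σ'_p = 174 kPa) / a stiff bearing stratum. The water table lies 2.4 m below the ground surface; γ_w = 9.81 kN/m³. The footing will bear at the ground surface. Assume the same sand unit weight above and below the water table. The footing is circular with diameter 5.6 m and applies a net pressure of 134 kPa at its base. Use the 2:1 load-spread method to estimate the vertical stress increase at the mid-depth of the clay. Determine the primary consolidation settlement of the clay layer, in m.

Mid-depth of clay below the ground surface: z = 3.7 + 4.5/2 = 5.95 m.
Total vertical stress at mid-clay: σ_v = 20×3.7 + 16.8×2.25 = 111.8 kPa.
Pore pressure: u = 9.81×(5.95 − 2.4) = 34.825 kPa.
Initial effective stress: σ'_0 = σ_v − u = 111.8 − 34.825 = 76.975 kPa.
Stress increase at mid-clay by the 2:1 spreading method:
Δσ ≈ qD²/(D+z)² = 134×5.6²/(5.6+5.95)² = 31.5 kPa
Final effective stress: σ'_f = 76.975 + 31.5 = 108.47 kPa.
σ'_f = 108.47 ≤ σ'_p = 174 kPa, so the clay remains overconsolidated and only the recompression index applies:
S_c = C_r·H/(1+e₀)·log₁₀(σ'_f/σ'_0) = 0.082×4.5/2.21×log₁₀(108.47/76.975)
    = 0.16697 × 0.14896 = 0.02487 m

S_c ≈ 0.0249 m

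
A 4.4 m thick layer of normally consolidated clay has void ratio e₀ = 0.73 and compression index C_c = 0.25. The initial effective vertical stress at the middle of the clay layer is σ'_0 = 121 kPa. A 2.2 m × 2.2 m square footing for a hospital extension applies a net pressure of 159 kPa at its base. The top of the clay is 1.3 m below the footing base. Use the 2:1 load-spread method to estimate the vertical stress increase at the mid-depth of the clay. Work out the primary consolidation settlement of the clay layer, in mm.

Mid-depth of clay below the footing base: z = 1.3 + 4.4/2 = 3.5 m.
Stress increase at mid-clay by the 2:1 spreading method:
Δσ = qBL/((B+z)(L+z)) = 159×2.2×2.2/((2.2+3.5)(2.2+3.5)) = 23.686 kPa
Final effective stress: σ'_f = σ'_0 + Δσ = 121 + 23.686 = 144.69 kPa.
Normally consolidated clay, so the full stress increment lies on the virgin compression line:
S_c = C_c·H/(1+e₀)·log₁₀(σ'_f/σ'_0) = 0.25×4.4/(1+0.73)×log₁₀(144.69/121)
    = 0.63584 × 0.077653 = 0.04937 m

S_c ≈ 49.4 mm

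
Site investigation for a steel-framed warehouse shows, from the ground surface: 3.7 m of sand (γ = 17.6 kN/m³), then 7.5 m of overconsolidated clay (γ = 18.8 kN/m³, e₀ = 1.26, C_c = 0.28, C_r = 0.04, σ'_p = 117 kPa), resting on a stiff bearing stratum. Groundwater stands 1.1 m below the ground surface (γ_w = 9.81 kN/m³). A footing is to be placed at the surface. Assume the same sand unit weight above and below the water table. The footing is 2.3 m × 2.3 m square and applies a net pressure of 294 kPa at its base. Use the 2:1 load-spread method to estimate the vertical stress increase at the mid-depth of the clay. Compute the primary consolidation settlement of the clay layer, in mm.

Mid-depth of clay below the ground surface: z = 3.7 + 7.5/2 = 7.45 m.
Total vertical stress at mid-clay: σ_v = 17.6×3.7 + 18.8×3.75 = 135.62 kPa.
Pore pressure: u = 9.81×(7.45 − 1.1) = 62.294 kPa.
Initial effective stress: σ'_0 = σ_v − u = 135.62 − 62.294 = 73.326 kPa.
Stress increase at mid-clay by the 2:1 spreading method:
Δσ = qBL/((B+z)(L+z)) = 294×2.3×2.3/((2.3+7.45)(2.3+7.45)) = 16.36 kPa
Final effective stress: σ'_f = 73.326 + 16.36 = 89.686 kPa.
σ'_f = 89.686 ≤ σ'_p = 117 kPa, so the clay remains overconsolidated and only the recompression index applies:
S_c = C_r·H/(1+e₀)·log₁₀(σ'_f/σ'_0) = 0.04×7.5/2.26×log₁₀(89.686/73.326)
    = 0.13274 × 0.087467 = 0.01161 m

S_c ≈ 11.6 mm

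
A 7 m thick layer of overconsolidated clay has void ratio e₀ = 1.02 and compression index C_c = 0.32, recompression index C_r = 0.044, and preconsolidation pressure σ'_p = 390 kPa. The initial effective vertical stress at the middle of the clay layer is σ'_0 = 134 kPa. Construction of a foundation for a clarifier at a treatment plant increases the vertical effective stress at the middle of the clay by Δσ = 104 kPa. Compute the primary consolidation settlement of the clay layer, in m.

Final effective stress: σ'_f = 134 + 104 = 238 kPa.
σ'_f = 238 ≤ σ'_p = 390 kPa, so the clay remains overconsolidated and only the recompression index applies:
S_c = C_r·H/(1+e₀)·log₁₀(σ'_f/σ'_0) = 0.044×7/2.02×log₁₀(238/134)
    = 0.15247 × 0.24947 = 0.03804 m

S_c ≈ 0.038 m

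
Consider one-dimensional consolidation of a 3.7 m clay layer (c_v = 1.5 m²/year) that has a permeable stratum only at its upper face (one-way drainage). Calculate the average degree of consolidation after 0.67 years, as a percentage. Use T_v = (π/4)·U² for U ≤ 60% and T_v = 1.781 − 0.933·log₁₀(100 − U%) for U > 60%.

Drainage path length: H_d = H = 3.7 m (single drainage).
T_v = c_v·t/H_d² = 1.5×0.67/3.7² = 0.073411.
T_v = 0.073411 corresponds to the U ≤ 60% branch:
U = √(4T_v/π) = 0.3057

U ≈ 30.6 %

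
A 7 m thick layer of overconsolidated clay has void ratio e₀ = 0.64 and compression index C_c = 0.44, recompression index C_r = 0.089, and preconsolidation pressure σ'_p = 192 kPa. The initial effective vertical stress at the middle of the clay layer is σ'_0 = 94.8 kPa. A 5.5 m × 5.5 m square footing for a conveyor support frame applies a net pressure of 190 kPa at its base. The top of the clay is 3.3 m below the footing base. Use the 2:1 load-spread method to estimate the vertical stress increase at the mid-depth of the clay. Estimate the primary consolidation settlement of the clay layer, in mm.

Mid-depth of clay below the footing base: z = 3.3 + 7/2 = 6.8 m.
Stress increase at mid-clay by the 2:1 spreading method:
Δσ = qBL/((B+z)(L+z)) = 190×5.5×5.5/((5.5+6.8)(5.5+6.8)) = 37.99 kPa
Final effective stress: σ'_f = 94.8 + 37.99 = 132.79 kPa.
σ'_f = 132.79 ≤ σ'_p = 192 kPa, so the clay remains overconsolidated and only the recompression index applies:
S_c = C_r·H/(1+e₀)·log₁₀(σ'_f/σ'_0) = 0.089×7/1.64×log₁₀(132.79/94.8)
    = 0.37988 × 0.14636 = 0.0556 m

S_c ≈ 55.6 mm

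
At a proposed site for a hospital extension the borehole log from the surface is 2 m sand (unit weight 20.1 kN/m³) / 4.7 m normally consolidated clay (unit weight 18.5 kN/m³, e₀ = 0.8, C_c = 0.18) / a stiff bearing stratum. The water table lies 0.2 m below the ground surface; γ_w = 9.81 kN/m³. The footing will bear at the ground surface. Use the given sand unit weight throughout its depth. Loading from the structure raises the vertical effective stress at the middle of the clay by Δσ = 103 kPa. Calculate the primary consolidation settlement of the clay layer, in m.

S_c ≈ 0.25 m

Mid-depth of clay below the ground surface: z = 2 + 4.7/2 = 4.35 m.
Total vertical stress at mid-clay: σ_v = 20.1×2 + 18.5×2.35 = 83.675 kPa.
Pore pressure: u = 9.81×(4.35 − 0.2) = 40.712 kPa.
Initial effective stress: σ'_0 = σ_v − u = 83.675 − 40.712 = 42.963 kPa.
Final effective stress: σ'_f = σ'_0 + Δσ = 42.963 + 103 = 145.96 kPa.
Normally consolidated clay, so the full stress increment lies on the virgin compression line:
S_c = C_c·H/(1+e₀)·log₁₀(σ'_f/σ'_0) = 0.18×4.7/(1+0.8)×log₁₀(145.96/42.963)
    = 0.47 × 0.53114 = 0.2496 m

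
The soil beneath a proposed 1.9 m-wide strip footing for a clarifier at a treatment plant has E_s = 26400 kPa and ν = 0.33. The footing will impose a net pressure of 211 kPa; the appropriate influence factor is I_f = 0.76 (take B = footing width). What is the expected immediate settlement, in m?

Immediate (elastic) settlement: S_e = q·B·(1−ν²)/E_s · I_f.
S_e = 211 × 1.9 × (1 − 0.33²) / 26400 × 0.76
    = 211 × 1.9 × 0.8911 / 26400 × 0.76
    = 0.01028 m

S_e ≈ 0.0103 m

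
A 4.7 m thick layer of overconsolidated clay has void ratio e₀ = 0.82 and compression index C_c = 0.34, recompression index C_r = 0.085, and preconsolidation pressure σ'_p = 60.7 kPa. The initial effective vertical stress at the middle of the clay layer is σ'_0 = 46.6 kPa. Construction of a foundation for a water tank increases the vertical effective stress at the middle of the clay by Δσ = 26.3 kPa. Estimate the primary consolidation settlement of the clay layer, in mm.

Final effective stress: σ'_f = 46.6 + 26.3 = 72.9 kPa.
σ'_f = 72.9 > σ'_p = 60.7 kPa, so the stress path crosses the preconsolidation pressure — recompression up to σ'_p, then virgin compression beyond:
S_c = H/(1+e₀)·[C_r·log₁₀(σ'_p/σ'_0) + C_c·log₁₀(σ'_f/σ'_p)]
    = 4.7/1.82 × [0.085×log₁₀(60.7/46.6) + 0.34×log₁₀(72.9/60.7)]
    = 2.5824 × [0.0097582 + 0.027043] = 0.09504 m

S_c ≈ 95 mm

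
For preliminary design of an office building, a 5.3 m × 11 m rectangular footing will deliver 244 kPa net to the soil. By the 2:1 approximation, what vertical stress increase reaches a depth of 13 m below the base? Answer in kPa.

By the 2:1 method the load spreads at 1 horizontal : 2 vertical, so at depth z the loaded area has grown by z in each plan dimension:
Δσ = qBL/((B+z)(L+z)) = 244×5.3×11/((5.3+13)(11+13)) = 32.389 kPa

Δσ_z ≈ 32.4 kPa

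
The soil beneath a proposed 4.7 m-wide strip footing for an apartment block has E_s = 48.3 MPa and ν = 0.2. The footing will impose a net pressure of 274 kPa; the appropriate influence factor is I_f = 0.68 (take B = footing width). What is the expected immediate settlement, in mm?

S_e ≈ 17.4 mm

Immediate (elastic) settlement: S_e = q·B·(1−ν²)/E_s · I_f.
E_s = 48.3 MPa = 48300 kPa.
S_e = 274 × 4.7 × (1 − 0.2²) / 48300 × 0.68
    = 274 × 4.7 × 0.96 / 48300 × 0.68
    = 0.01741 m = 17.41 mm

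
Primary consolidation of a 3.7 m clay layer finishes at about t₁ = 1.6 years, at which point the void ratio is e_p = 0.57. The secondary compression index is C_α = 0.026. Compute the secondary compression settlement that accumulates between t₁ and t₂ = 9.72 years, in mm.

S_s ≈ 48 mm

Secondary compression: S_s = C_α·H/(1+e_p)·log₁₀(t₂/t₁)
S_s = 0.026×3.7/(1+0.57)×log₁₀(9.72/1.6)
    = 0.06127 × 0.7835 = 0.04801 m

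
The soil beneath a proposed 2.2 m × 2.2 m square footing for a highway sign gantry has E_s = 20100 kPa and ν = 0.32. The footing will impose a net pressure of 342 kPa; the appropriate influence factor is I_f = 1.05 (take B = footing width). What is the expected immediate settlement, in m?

S_e ≈ 0.0353 m

Immediate (elastic) settlement: S_e = q·B·(1−ν²)/E_s · I_f.
S_e = 342 × 2.2 × (1 − 0.32²) / 20100 × 1.05
    = 342 × 2.2 × 0.8976 / 20100 × 1.05
    = 0.03528 m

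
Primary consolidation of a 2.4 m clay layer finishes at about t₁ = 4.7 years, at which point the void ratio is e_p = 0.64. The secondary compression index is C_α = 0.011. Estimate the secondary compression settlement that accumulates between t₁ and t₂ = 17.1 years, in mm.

Secondary compression: S_s = C_α·H/(1+e_p)·log₁₀(t₂/t₁)
S_s = 0.011×2.4/(1+0.64)×log₁₀(17.1/4.7)
    = 0.0161 × 0.5609 = 0.009029 m

S_s ≈ 9.03 mm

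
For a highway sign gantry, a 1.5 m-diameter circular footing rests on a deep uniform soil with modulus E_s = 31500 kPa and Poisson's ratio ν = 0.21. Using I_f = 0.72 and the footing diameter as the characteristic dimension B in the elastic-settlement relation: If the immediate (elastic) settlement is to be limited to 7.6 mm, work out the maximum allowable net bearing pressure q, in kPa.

q ≈ 232 kPa

S_e = q·B·(1−ν²)/E_s · I_f  ⇒  q = S_e·E_s / (B·(1−ν²)·I_f).
q = 0.0076 × 31500 / (1.5 × 0.9559 × 0.72) = 231.9 kPa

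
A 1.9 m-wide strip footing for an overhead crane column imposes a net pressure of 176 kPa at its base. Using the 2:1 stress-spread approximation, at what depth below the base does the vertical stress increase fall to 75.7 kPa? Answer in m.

z ≈ 2.52 m

2:1 spreading — at depth z the loaded area has grown by z in each plan dimension:
qB/(B+z) = Δσ_z ⇒ z = qB/Δσ_z − B = 176×1.9/75.7 − 1.9 = 2.517 m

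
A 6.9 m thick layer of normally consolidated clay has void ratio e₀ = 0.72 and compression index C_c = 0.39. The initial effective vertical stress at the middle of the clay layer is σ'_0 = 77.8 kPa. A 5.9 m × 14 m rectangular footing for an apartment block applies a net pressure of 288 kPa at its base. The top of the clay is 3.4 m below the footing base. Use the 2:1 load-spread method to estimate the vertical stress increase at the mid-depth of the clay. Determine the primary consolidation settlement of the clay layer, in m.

S_c ≈ 0.52 m

Mid-depth of clay below the footing base: z = 3.4 + 6.9/2 = 6.85 m.
Stress increase at mid-clay by the 2:1 spreading method:
Δσ = qBL/((B+z)(L+z)) = 288×5.9×14/((5.9+6.85)(14+6.85)) = 89.486 kPa
Final effective stress: σ'_f = σ'_0 + Δσ = 77.8 + 89.486 = 167.29 kPa.
Normally consolidated clay, so the full stress increment lies on the virgin compression line:
S_c = C_c·H/(1+e₀)·log₁₀(σ'_f/σ'_0) = 0.39×6.9/(1+0.72)×log₁₀(167.29/77.8)
    = 1.5645 × 0.33249 = 0.5202 m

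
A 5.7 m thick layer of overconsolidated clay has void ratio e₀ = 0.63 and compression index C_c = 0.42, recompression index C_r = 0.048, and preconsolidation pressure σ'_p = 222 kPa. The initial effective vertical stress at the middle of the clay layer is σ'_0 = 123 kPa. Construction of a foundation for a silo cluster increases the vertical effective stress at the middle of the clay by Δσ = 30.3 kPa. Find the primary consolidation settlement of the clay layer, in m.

S_c ≈ 0.0161 m

Final effective stress: σ'_f = 123 + 30.3 = 153.3 kPa.
σ'_f = 153.3 ≤ σ'_p = 222 kPa, so the clay remains overconsolidated and only the recompression index applies:
S_c = C_r·H/(1+e₀)·log₁₀(σ'_f/σ'_0) = 0.048×5.7/1.63×log₁₀(153.3/123)
    = 0.16785 × 0.095637 = 0.01605 m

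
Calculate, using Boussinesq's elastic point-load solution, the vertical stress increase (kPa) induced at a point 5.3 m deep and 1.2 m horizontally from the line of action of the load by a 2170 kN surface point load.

Boussinesq vertical stress below a point load on an elastic half-space:
Δσ_z = 3P/(2πz²) · [1 + (r/z)²]^(−5/2)
r/z = 1.2/5.3 = 0.22642; [1+(r/z)²]^(−5/2) = 0.88251.
Δσ_z = 3×2170/(2π×5.3²) × 0.88251 = 36.885 × 0.88251 = 32.55 kPa

Δσ_z ≈ 32.6 kPa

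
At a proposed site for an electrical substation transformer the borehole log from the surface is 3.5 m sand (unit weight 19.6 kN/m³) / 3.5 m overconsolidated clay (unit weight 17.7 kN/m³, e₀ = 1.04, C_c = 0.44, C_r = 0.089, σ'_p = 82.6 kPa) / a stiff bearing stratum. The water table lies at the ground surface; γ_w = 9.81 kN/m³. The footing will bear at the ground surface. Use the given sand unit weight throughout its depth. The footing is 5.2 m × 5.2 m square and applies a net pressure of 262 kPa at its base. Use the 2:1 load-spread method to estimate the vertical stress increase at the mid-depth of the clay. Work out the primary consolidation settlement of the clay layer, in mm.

Mid-depth of clay below the ground surface: z = 3.5 + 3.5/2 = 5.25 m.
Total vertical stress at mid-clay: σ_v = 19.6×3.5 + 17.7×1.75 = 99.575 kPa.
Pore pressure: u = 9.81×(5.25 − 0) = 51.503 kPa.
Initial effective stress: σ'_0 = σ_v − u = 99.575 − 51.503 = 48.072 kPa.
Stress increase at mid-clay by the 2:1 spreading method:
Δσ = qBL/((B+z)(L+z)) = 262×5.2×5.2/((5.2+5.25)(5.2+5.25)) = 64.875 kPa
Final effective stress: σ'_f = 48.072 + 64.875 = 112.95 kPa.
σ'_f = 112.95 > σ'_p = 82.6 kPa, so the stress path crosses the preconsolidation pressure — recompression up to σ'_p, then virgin compression beyond:
S_c = H/(1+e₀)·[C_r·log₁₀(σ'_p/σ'_0) + C_c·log₁₀(σ'_f/σ'_p)]
    = 3.5/2.04 × [0.089×log₁₀(82.6/48.072) + 0.44×log₁₀(112.95/82.6)]
    = 1.7157 × [0.020923 + 0.059799] = 0.1385 m

S_c ≈ 138 mm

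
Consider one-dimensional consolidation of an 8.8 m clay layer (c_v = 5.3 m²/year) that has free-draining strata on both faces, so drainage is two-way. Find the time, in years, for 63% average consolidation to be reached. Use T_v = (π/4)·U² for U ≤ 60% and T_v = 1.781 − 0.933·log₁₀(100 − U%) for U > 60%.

Drainage path length: H_d = H/2 = 4.4 m (double drainage).
U > 60%: T_v = 1.781 − 0.933·log₁₀(100 − 63) = 0.31787.
t = T_v·H_d²/c_v = 0.31787×4.4²/5.3 = 1.161 years.

t ≈ 1.16 years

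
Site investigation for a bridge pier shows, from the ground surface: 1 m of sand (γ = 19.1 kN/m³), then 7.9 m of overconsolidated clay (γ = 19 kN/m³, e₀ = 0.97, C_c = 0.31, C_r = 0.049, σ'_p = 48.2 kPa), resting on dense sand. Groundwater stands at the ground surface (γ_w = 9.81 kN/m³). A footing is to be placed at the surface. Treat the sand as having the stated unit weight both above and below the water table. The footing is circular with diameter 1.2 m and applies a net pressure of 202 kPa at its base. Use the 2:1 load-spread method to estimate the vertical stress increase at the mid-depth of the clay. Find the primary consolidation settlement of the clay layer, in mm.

Mid-depth of clay below the ground surface: z = 1 + 7.9/2 = 4.95 m.
Total vertical stress at mid-clay: σ_v = 19.1×1 + 19×3.95 = 94.15 kPa.
Pore pressure: u = 9.81×(4.95 − 0) = 48.56 kPa.
Initial effective stress: σ'_0 = σ_v − u = 94.15 − 48.56 = 45.59 kPa.
Stress increase at mid-clay by the 2:1 spreading method:
Δσ ≈ qD²/(D+z)² = 202×1.2²/(1.2+4.95)² = 7.6907 kPa
Final effective stress: σ'_f = 45.59 + 7.6907 = 53.281 kPa.
σ'_f = 53.281 > σ'_p = 48.2 kPa, so the stress path crosses the preconsolidation pressure — recompression up to σ'_p, then virgin compression beyond:
S_c = H/(1+e₀)·[C_r·log₁₀(σ'_p/σ'_0) + C_c·log₁₀(σ'_f/σ'_p)]
    = 7.9/1.97 × [0.049×log₁₀(48.2/45.59) + 0.31×log₁₀(53.281/48.2)]
    = 4.0102 × [0.0011847 + 0.013493] = 0.05886 m

S_c ≈ 58.9 mm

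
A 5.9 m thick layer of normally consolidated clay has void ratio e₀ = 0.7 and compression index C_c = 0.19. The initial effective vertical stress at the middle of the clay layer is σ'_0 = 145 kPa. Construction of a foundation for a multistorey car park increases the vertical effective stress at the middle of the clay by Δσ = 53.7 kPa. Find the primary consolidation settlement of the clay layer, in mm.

Final effective stress: σ'_f = σ'_0 + Δσ = 145 + 53.7 = 198.7 kPa.
Normally consolidated clay, so the full stress increment lies on the virgin compression line:
S_c = C_c·H/(1+e₀)·log₁₀(σ'_f/σ'_0) = 0.19×5.9/(1+0.7)×log₁₀(198.7/145)
    = 0.65941 × 0.13683 = 0.09023 m

S_c ≈ 90.2 mm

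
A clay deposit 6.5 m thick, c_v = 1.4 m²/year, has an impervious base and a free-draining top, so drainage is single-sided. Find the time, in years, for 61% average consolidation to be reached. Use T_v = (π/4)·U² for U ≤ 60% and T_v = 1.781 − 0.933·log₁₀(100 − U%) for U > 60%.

Drainage path length: H_d = H = 6.5 m (single drainage).
U > 60%: T_v = 1.781 − 0.933·log₁₀(100 − 61) = 0.29654.
t = T_v·H_d²/c_v = 0.29654×6.5²/1.4 = 8.949 years.

t ≈ 8.95 years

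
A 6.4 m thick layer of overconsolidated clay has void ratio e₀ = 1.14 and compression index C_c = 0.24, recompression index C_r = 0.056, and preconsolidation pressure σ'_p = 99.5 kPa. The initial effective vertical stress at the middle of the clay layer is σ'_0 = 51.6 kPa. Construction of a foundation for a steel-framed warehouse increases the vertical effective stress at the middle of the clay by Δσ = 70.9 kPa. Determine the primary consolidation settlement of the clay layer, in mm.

S_c ≈ 113 mm

Final effective stress: σ'_f = 51.6 + 70.9 = 122.5 kPa.
σ'_f = 122.5 > σ'_p = 99.5 kPa, so the stress path crosses the preconsolidation pressure — recompression up to σ'_p, then virgin compression beyond:
S_c = H/(1+e₀)·[C_r·log₁₀(σ'_p/σ'_0) + C_c·log₁₀(σ'_f/σ'_p)]
    = 6.4/2.14 × [0.056×log₁₀(99.5/51.6) + 0.24×log₁₀(122.5/99.5)]
    = 2.9907 × [0.01597 + 0.021675] = 0.1126 m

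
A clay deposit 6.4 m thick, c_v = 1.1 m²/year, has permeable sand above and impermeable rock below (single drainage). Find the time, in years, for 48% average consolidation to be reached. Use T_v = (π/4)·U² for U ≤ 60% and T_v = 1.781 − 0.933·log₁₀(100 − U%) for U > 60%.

t ≈ 6.74 years

Drainage path length: H_d = H = 6.4 m (single drainage).
U ≤ 60%: T_v = (π/4)·U² = (π/4)×0.48² = 0.18096.
t = T_v·H_d²/c_v = 0.18096×6.4²/1.1 = 6.738 years.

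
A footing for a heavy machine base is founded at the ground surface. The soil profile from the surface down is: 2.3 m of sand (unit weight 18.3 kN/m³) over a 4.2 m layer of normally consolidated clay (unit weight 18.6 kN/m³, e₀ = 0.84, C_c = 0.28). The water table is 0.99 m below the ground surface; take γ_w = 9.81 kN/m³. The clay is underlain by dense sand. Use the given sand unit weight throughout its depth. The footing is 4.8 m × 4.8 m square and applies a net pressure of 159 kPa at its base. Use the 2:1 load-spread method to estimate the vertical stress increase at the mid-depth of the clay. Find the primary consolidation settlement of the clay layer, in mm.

Mid-depth of clay below the ground surface: z = 2.3 + 4.2/2 = 4.4 m.
Total vertical stress at mid-clay: σ_v = 18.3×2.3 + 18.6×2.1 = 81.15 kPa.
Pore pressure: u = 9.81×(4.4 − 0.99) = 33.452 kPa.
Initial effective stress: σ'_0 = σ_v − u = 81.15 − 33.452 = 47.698 kPa.
Stress increase at mid-clay by the 2:1 spreading method:
Δσ = qBL/((B+z)(L+z)) = 159×4.8×4.8/((4.8+4.4)(4.8+4.4)) = 43.282 kPa
Final effective stress: σ'_f = σ'_0 + Δσ = 47.698 + 43.282 = 90.98 kPa.
Normally consolidated clay, so the full stress increment lies on the virgin compression line:
S_c = C_c·H/(1+e₀)·log₁₀(σ'_f/σ'_0) = 0.28×4.2/(1+0.84)×log₁₀(90.98/47.698)
    = 0.63913 × 0.28045 = 0.1792 m

S_c ≈ 179 mm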